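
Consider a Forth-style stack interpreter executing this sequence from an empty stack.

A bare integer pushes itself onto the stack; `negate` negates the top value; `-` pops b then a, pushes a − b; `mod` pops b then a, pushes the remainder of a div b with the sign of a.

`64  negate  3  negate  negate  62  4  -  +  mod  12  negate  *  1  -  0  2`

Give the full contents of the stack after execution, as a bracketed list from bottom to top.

[35, 0, 2]

64     -> [64]
negate -> [-64]
3      -> [-64, 3]
negate -> [-64, -3]
negate -> [-64, 3]
62     -> [-64, 3, 62]
4      -> [-64, 3, 62, 4]
-      -> [-64, 3, 58]
+      -> [-64, 61]
mod    -> [-3]
12     -> [-3, 12]
negate -> [-3, -12]
*      -> [36]
1      -> [36, 1]
-      -> [35]
0      -> [35, 0]
2      -> [35, 0, 2]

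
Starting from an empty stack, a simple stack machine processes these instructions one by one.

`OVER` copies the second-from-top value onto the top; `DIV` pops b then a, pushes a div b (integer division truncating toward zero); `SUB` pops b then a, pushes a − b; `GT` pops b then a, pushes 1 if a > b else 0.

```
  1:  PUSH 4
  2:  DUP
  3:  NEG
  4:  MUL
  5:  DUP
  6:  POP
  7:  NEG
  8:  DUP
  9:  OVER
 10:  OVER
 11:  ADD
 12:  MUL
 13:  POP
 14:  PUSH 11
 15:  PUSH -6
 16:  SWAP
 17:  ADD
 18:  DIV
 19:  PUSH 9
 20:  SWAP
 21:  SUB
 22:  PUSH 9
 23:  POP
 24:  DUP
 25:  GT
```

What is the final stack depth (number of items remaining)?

1

PUSH 4   [4]
DUP      [4, 4]
NEG      [4, -4]
MUL      [-16]
DUP      [-16, -16]
POP      [-16]
NEG      [16]
DUP      [16, 16]
OVER     [16, 16, 16]
OVER     [16, 16, 16, 16]
ADD      [16, 16, 32]
MUL      [16, 512]
POP      [16]
PUSH 11  [16, 11]
PUSH -6  [16, 11, -6]
SWAP     [16, -6, 11]
ADD      [16, 5]
DIV      [3]
PUSH 9   [3, 9]
SWAP     [9, 3]
SUB      [6]
PUSH 9   [6, 9]
POP      [6]
DUP      [6, 6]
GT       [0]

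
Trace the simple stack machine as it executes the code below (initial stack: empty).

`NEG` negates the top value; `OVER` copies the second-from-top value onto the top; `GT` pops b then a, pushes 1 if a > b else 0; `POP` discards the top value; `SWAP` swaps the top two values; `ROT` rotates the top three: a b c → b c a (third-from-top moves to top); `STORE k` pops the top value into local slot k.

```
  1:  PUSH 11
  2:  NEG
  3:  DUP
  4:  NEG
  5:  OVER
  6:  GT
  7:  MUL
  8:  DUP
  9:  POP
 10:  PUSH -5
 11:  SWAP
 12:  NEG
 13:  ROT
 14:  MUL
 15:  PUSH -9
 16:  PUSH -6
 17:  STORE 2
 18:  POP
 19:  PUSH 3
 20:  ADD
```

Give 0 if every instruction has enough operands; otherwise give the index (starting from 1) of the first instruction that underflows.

13

PUSH 11 → [11]
NEG     → [-11]
DUP     → [-11, -11]
NEG     → [-11, 11]
OVER    → [-11, 11, -11]
GT      → [-11, 1]
MUL     → [-11]
DUP     → [-11, -11]
POP     → [-11]
PUSH -5 → [-11, -5]
SWAP    → [-5, -11]
NEG     → [-5, 11]
ROT  — needs 3 operands, stack has 2 → underflow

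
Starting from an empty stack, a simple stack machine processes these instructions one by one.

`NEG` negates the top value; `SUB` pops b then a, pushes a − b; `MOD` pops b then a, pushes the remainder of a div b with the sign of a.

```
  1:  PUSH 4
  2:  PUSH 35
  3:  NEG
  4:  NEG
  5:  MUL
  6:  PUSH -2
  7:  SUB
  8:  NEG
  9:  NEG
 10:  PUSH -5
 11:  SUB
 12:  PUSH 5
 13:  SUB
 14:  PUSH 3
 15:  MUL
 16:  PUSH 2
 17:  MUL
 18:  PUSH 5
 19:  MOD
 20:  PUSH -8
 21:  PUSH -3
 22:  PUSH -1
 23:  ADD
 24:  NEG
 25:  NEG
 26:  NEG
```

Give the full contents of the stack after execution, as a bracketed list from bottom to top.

PUSH 4  : 4
PUSH 35 : 4 35
NEG     : 4 -35
NEG     : 4 35
MUL     : 140
PUSH -2 : 140 -2
SUB     : 142
NEG     : -142
NEG     : 142
PUSH -5 : 142 -5
SUB     : 147
PUSH 5  : 147 5
SUB     : 142
PUSH 3  : 142 3
MUL     : 426
PUSH 2  : 426 2
MUL     : 852
PUSH 5  : 852 5
MOD     : 2
PUSH -8 : 2 -8
PUSH -3 : 2 -8 -3
PUSH -1 : 2 -8 -3 -1
ADD     : 2 -8 -4
NEG     : 2 -8 4
NEG     : 2 -8 -4
NEG     : 2 -8 4

[2, -8, 4]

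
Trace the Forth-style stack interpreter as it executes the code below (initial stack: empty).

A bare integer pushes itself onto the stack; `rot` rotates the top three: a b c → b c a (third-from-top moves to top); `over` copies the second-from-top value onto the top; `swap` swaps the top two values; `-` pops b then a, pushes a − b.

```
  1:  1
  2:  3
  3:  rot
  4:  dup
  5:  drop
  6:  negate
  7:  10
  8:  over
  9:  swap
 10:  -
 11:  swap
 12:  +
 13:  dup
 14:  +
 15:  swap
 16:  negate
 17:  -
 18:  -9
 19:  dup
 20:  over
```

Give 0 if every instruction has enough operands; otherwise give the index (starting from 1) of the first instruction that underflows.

1 → 1
3 → 1 3
rot  — needs 3 operands, stack has 2 → underflow

3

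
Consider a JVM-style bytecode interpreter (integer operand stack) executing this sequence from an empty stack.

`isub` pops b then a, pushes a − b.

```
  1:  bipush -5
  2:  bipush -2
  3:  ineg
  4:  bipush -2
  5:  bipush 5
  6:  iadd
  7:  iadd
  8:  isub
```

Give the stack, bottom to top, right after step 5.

bipush -5  -5
bipush -2  -5 -2
ineg       -5 2
bipush -2  -5 2 -2
bipush 5   -5 2 -2 5

[-5, 2, -2, 5]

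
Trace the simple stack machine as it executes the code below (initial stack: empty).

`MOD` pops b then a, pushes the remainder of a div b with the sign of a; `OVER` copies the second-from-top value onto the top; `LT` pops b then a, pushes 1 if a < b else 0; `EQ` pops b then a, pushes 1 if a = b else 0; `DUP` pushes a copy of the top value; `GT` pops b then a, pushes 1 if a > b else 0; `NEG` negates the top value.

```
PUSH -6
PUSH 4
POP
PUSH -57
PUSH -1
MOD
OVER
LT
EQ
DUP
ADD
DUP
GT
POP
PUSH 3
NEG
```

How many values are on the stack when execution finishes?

1

PUSH -6  : -6
PUSH 4   : -6 4
POP      : -6
PUSH -57 : -6 -57
PUSH -1  : -6 -57 -1
MOD      : -6 0
OVER     : -6 0 -6
LT       : -6 0
EQ       : 0
DUP      : 0 0
ADD      : 0
DUP      : 0 0
GT       : 0
POP      : (empty)
PUSH 3   : 3
NEG      : -3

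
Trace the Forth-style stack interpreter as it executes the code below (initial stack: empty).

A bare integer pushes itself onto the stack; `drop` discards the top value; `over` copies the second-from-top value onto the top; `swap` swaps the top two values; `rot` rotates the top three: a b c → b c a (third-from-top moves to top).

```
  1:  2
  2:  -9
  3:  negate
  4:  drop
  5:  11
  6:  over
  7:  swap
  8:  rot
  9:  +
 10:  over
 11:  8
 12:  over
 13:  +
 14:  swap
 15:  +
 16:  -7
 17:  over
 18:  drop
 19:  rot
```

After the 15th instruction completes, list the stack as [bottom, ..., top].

2      : 2
-9     : 2 -9
negate : 2 9
drop   : 2
11     : 2 11
over   : 2 11 2
swap   : 2 2 11
rot    : 2 11 2
+      : 2 13
over   : 2 13 2
8      : 2 13 2 8
over   : 2 13 2 8 2
+      : 2 13 2 10
swap   : 2 13 10 2
+      : 2 13 12

[2, 13, 12]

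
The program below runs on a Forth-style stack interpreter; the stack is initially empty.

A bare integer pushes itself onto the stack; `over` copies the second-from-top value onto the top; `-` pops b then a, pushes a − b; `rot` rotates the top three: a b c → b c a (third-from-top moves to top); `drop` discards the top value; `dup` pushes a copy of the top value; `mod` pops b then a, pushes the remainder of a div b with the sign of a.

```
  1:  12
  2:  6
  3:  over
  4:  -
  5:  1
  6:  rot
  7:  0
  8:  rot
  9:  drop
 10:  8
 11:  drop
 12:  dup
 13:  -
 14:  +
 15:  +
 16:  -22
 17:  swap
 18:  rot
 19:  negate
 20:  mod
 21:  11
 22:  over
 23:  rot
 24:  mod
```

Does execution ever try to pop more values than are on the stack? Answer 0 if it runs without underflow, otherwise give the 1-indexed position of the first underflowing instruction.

12   -> [12]
6    -> [12, 6]
over -> [12, 6, 12]
-    -> [12, -6]
1    -> [12, -6, 1]
rot  -> [-6, 1, 12]
0    -> [-6, 1, 12, 0]
rot  -> [-6, 12, 0, 1]
drop -> [-6, 12, 0]
8    -> [-6, 12, 0, 8]
drop -> [-6, 12, 0]
dup  -> [-6, 12, 0, 0]
-    -> [-6, 12, 0]
+    -> [-6, 12]
+    -> [6]
-22  -> [6, -22]
swap -> [-22, 6]
rot  — needs 3 operands, stack has 2 → underflow

18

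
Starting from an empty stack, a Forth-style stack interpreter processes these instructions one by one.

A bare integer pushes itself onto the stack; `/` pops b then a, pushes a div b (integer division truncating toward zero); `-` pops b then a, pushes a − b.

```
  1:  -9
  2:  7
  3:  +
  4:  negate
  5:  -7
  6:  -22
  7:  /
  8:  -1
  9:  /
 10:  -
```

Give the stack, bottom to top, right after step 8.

[2, 0, -1]

-9     → -9
7      → -9 7
+      → -2
negate → 2
-7     → 2 -7
-22    → 2 -7 -22
/      → 2 0
-1     → 2 0 -1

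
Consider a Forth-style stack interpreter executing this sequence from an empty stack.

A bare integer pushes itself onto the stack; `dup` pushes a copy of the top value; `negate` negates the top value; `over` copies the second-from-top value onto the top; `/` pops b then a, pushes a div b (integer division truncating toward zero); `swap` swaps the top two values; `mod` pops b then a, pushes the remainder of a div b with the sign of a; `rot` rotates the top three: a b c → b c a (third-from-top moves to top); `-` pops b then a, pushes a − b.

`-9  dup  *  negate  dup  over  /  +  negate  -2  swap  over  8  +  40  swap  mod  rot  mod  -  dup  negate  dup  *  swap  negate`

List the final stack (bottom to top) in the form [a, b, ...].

-9      [-9]
dup     [-9, -9]
*       [81]
negate  [-81]
dup     [-81, -81]
over    [-81, -81, -81]
/       [-81, 1]
+       [-80]
negate  [80]
-2      [80, -2]
swap    [-2, 80]
over    [-2, 80, -2]
8       [-2, 80, -2, 8]
+       [-2, 80, 6]
40      [-2, 80, 6, 40]
swap    [-2, 80, 40, 6]
mod     [-2, 80, 4]
rot     [80, 4, -2]
mod     [80, 0]
-       [80]
dup     [80, 80]
negate  [80, -80]
dup     [80, -80, -80]
*       [80, 6400]
swap    [6400, 80]
negate  [6400, -80]

[6400, -80]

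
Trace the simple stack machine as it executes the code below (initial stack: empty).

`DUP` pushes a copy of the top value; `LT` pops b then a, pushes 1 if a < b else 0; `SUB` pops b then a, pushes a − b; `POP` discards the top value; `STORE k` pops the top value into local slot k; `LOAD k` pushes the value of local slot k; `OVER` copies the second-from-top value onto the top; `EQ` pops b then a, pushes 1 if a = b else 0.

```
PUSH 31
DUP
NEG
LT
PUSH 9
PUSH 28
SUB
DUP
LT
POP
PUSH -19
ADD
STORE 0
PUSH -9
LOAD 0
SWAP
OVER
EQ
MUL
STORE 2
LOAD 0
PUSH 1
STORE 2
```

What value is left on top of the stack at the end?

-19

PUSH 31  → 31
DUP      → 31 31
NEG      → 31 -31
LT       → 0
PUSH 9   → 0 9
PUSH 28  → 0 9 28
SUB      → 0 -19
DUP      → 0 -19 -19
LT       → 0 0
POP      → 0
PUSH -19 → 0 -19
ADD      → -19
STORE 0  → (empty)
PUSH -9  → -9
LOAD 0   → -9 -19
SWAP     → -19 -9
OVER     → -19 -9 -19
EQ       → -19 0
MUL      → 0
STORE 2  → (empty)
LOAD 0   → -19
PUSH 1   → -19 1
STORE 2  → -19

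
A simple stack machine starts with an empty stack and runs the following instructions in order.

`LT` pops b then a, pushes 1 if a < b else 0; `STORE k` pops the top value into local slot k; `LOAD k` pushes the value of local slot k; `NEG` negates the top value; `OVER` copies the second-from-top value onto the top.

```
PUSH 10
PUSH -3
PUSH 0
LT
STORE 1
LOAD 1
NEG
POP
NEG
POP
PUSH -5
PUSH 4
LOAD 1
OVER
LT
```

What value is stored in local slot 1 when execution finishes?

1

PUSH 10 : 10
PUSH -3 : 10 -3
PUSH 0  : 10 -3 0
LT      : 10 1
STORE 1 : 10
LOAD 1  : 10 1
NEG     : 10 -1
POP     : 10
NEG     : -10
POP     : (empty)
PUSH -5 : -5
PUSH 4  : -5 4
LOAD 1  : -5 4 1
OVER    : -5 4 1 4
LT      : -5 4 1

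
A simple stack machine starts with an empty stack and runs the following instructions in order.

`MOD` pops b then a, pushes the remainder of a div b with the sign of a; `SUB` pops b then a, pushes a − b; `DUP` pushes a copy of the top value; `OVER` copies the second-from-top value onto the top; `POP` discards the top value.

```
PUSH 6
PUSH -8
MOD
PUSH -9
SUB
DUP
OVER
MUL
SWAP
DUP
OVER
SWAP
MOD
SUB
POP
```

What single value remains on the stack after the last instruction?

PUSH 6  → [6]
PUSH -8 → [6, -8]
MOD     → [6]
PUSH -9 → [6, -9]
SUB     → [15]
DUP     → [15, 15]
OVER    → [15, 15, 15]
MUL     → [15, 225]
SWAP    → [225, 15]
DUP     → [225, 15, 15]
OVER    → [225, 15, 15, 15]
SWAP    → [225, 15, 15, 15]
MOD     → [225, 15, 0]
SUB     → [225, 15]
POP     → [225]

225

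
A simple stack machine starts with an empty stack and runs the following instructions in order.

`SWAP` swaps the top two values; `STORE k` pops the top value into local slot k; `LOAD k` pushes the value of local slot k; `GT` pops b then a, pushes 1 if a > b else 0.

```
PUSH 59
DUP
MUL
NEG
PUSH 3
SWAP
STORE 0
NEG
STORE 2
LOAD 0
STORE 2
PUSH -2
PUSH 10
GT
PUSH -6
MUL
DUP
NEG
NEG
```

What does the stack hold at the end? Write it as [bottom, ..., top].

[0, 0]

PUSH 59 : [59]
DUP     : [59, 59]
MUL     : [3481]
NEG     : [-3481]
PUSH 3  : [-3481, 3]
SWAP    : [3, -3481]
STORE 0 : [3]
NEG     : [-3]
STORE 2 : []
LOAD 0  : [-3481]
STORE 2 : []
PUSH -2 : [-2]
PUSH 10 : [-2, 10]
GT      : [0]
PUSH -6 : [0, -6]
MUL     : [0]
DUP     : [0, 0]
NEG     : [0, 0]
NEG     : [0, 0]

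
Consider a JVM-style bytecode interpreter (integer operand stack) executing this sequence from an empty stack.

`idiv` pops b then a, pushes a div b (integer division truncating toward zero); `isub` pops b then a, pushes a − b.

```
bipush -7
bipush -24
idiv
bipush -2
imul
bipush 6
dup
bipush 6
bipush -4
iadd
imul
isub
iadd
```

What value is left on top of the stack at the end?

-6

bipush -7  : [-7]
bipush -24 : [-7, -24]
idiv       : [0]
bipush -2  : [0, -2]
imul       : [0]
bipush 6   : [0, 6]
dup        : [0, 6, 6]
bipush 6   : [0, 6, 6, 6]
bipush -4  : [0, 6, 6, 6, -4]
iadd       : [0, 6, 6, 2]
imul       : [0, 6, 12]
isub       : [0, -6]
iadd       : [-6]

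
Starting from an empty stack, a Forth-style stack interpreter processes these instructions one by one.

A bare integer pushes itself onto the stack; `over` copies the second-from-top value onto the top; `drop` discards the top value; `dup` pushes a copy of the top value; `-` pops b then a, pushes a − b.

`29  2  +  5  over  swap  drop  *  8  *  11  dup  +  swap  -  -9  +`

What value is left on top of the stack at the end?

-7675

29    [29]
2     [29, 2]
+     [31]
5     [31, 5]
over  [31, 5, 31]
swap  [31, 31, 5]
drop  [31, 31]
*     [961]
8     [961, 8]
*     [7688]
11    [7688, 11]
dup   [7688, 11, 11]
+     [7688, 22]
swap  [22, 7688]
-     [-7666]
-9    [-7666, -9]
+     [-7675]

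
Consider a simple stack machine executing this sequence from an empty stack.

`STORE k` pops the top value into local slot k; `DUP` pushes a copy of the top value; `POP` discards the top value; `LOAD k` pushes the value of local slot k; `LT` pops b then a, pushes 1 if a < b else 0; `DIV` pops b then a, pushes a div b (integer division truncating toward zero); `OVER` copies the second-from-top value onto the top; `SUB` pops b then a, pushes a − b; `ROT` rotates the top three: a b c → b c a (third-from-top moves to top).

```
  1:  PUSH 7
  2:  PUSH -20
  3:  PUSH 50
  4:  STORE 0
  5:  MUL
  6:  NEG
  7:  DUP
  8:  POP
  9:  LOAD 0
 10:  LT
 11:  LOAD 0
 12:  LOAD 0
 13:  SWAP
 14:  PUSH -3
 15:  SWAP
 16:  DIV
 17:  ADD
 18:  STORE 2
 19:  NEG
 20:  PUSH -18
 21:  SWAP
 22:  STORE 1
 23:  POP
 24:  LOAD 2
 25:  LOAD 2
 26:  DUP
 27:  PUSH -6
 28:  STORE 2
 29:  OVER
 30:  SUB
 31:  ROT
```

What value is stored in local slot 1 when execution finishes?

PUSH 7   -> 7
PUSH -20 -> 7 -20
PUSH 50  -> 7 -20 50
STORE 0  -> 7 -20
MUL      -> -140
NEG      -> 140
DUP      -> 140 140
POP      -> 140
LOAD 0   -> 140 50
LT       -> 0
LOAD 0   -> 0 50
LOAD 0   -> 0 50 50
SWAP     -> 0 50 50
PUSH -3  -> 0 50 50 -3
SWAP     -> 0 50 -3 50
DIV      -> 0 50 0
ADD      -> 0 50
STORE 2  -> 0
NEG      -> 0
PUSH -18 -> 0 -18
SWAP     -> -18 0
STORE 1  -> -18
POP      -> (empty)
LOAD 2   -> 50
LOAD 2   -> 50 50
DUP      -> 50 50 50
PUSH -6  -> 50 50 50 -6
STORE 2  -> 50 50 50
OVER     -> 50 50 50 50
SUB      -> 50 50 0
ROT      -> 50 0 50

0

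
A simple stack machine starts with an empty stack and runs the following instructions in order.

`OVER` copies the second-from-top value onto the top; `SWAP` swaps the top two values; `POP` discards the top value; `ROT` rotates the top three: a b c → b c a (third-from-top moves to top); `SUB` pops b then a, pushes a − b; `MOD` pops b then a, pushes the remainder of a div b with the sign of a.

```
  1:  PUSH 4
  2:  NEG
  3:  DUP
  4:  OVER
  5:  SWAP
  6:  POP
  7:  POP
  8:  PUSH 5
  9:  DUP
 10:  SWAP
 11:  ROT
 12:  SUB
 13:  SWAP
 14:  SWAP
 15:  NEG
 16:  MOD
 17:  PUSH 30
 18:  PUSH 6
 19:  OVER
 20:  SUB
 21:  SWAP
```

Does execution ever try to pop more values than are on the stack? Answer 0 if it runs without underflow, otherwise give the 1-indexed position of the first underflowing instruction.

0

PUSH 4  : [4]
NEG     : [-4]
DUP     : [-4, -4]
OVER    : [-4, -4, -4]
SWAP    : [-4, -4, -4]
POP     : [-4, -4]
POP     : [-4]
PUSH 5  : [-4, 5]
DUP     : [-4, 5, 5]
SWAP    : [-4, 5, 5]
ROT     : [5, 5, -4]
SUB     : [5, 9]
SWAP    : [9, 5]
SWAP    : [5, 9]
NEG     : [5, -9]
MOD     : [5]
PUSH 30 : [5, 30]
PUSH 6  : [5, 30, 6]
OVER    : [5, 30, 6, 30]
SUB     : [5, 30, -24]
SWAP    : [5, -24, 30]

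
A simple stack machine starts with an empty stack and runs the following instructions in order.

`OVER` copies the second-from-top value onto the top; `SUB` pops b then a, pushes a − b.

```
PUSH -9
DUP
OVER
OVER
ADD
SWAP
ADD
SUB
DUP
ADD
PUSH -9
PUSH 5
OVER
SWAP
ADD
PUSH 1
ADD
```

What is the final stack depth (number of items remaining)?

PUSH -9 -> -9
DUP     -> -9 -9
OVER    -> -9 -9 -9
OVER    -> -9 -9 -9 -9
ADD     -> -9 -9 -18
SWAP    -> -9 -18 -9
ADD     -> -9 -27
SUB     -> 18
DUP     -> 18 18
ADD     -> 36
PUSH -9 -> 36 -9
PUSH 5  -> 36 -9 5
OVER    -> 36 -9 5 -9
SWAP    -> 36 -9 -9 5
ADD     -> 36 -9 -4
PUSH 1  -> 36 -9 -4 1
ADD     -> 36 -9 -3

3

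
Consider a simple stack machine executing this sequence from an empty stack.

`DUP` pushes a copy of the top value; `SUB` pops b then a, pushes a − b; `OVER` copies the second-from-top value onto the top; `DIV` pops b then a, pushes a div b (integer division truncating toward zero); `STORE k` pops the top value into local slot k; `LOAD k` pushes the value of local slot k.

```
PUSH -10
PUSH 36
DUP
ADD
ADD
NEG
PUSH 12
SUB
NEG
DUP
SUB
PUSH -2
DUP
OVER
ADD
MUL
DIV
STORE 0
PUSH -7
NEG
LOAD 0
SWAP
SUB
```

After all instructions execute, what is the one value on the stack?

-7

PUSH -10 → -10
PUSH 36  → -10 36
DUP      → -10 36 36
ADD      → -10 72
ADD      → 62
NEG      → -62
PUSH 12  → -62 12
SUB      → -74
NEG      → 74
DUP      → 74 74
SUB      → 0
PUSH -2  → 0 -2
DUP      → 0 -2 -2
OVER     → 0 -2 -2 -2
ADD      → 0 -2 -4
MUL      → 0 8
DIV      → 0
STORE 0  → (empty)
PUSH -7  → -7
NEG      → 7
LOAD 0   → 7 0
SWAP     → 0 7
SUB      → -7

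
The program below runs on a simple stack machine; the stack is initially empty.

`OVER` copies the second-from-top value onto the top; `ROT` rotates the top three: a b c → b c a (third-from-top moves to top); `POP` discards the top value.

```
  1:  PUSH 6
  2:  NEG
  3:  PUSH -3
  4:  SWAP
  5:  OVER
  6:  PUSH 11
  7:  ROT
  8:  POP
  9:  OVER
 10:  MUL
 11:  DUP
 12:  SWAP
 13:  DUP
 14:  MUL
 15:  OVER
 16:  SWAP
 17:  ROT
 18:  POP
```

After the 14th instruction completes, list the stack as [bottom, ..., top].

[-3, -3, -33, 1089]

PUSH 6  -> [6]
NEG     -> [-6]
PUSH -3 -> [-6, -3]
SWAP    -> [-3, -6]
OVER    -> [-3, -6, -3]
PUSH 11 -> [-3, -6, -3, 11]
ROT     -> [-3, -3, 11, -6]
POP     -> [-3, -3, 11]
OVER    -> [-3, -3, 11, -3]
MUL     -> [-3, -3, -33]
DUP     -> [-3, -3, -33, -33]
SWAP    -> [-3, -3, -33, -33]
DUP     -> [-3, -3, -33, -33, -33]
MUL     -> [-3, -3, -33, 1089]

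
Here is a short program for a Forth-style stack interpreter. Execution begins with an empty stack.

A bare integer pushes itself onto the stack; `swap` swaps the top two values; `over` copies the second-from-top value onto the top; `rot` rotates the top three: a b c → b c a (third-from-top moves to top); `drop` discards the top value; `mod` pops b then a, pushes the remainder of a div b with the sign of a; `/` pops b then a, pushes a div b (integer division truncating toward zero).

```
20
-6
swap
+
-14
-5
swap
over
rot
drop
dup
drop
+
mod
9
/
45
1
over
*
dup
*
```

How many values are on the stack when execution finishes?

20   -> [20]
-6   -> [20, -6]
swap -> [-6, 20]
+    -> [14]
-14  -> [14, -14]
-5   -> [14, -14, -5]
swap -> [14, -5, -14]
over -> [14, -5, -14, -5]
rot  -> [14, -14, -5, -5]
drop -> [14, -14, -5]
dup  -> [14, -14, -5, -5]
drop -> [14, -14, -5]
+    -> [14, -19]
mod  -> [14]
9    -> [14, 9]
/    -> [1]
45   -> [1, 45]
1    -> [1, 45, 1]
over -> [1, 45, 1, 45]
*    -> [1, 45, 45]
dup  -> [1, 45, 45, 45]
*    -> [1, 45, 2025]

3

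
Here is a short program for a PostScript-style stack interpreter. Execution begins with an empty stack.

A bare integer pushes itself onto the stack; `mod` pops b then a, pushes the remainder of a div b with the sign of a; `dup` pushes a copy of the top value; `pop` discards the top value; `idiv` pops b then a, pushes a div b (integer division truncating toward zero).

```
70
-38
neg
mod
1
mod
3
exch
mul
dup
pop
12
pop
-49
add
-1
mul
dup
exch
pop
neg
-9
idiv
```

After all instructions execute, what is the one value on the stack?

70    70
-38   70 -38
neg   70 38
mod   32
1     32 1
mod   0
3     0 3
exch  3 0
mul   0
dup   0 0
pop   0
12    0 12
pop   0
-49   0 -49
add   -49
-1    -49 -1
mul   49
dup   49 49
exch  49 49
pop   49
neg   -49
-9    -49 -9
idiv  5

5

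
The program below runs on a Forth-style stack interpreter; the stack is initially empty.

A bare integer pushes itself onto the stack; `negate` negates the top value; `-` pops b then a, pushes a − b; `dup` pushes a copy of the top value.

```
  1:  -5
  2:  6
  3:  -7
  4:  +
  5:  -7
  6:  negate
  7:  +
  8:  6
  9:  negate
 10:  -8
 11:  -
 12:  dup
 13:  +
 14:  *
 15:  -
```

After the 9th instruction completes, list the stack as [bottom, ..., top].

-5     : -5
6      : -5 6
-7     : -5 6 -7
+      : -5 -1
-7     : -5 -1 -7
negate : -5 -1 7
+      : -5 6
6      : -5 6 6
negate : -5 6 -6

[-5, 6, -6]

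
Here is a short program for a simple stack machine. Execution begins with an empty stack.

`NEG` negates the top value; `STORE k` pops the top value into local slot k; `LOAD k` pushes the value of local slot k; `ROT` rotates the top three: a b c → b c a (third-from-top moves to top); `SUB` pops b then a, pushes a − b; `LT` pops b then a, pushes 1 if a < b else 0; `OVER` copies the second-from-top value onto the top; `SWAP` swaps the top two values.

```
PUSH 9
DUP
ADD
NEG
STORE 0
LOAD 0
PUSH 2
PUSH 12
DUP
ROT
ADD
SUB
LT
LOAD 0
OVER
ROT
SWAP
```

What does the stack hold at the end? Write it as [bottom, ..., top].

PUSH 9  -> 9
DUP     -> 9 9
ADD     -> 18
NEG     -> -18
STORE 0 -> (empty)
LOAD 0  -> -18
PUSH 2  -> -18 2
PUSH 12 -> -18 2 12
DUP     -> -18 2 12 12
ROT     -> -18 12 12 2
ADD     -> -18 12 14
SUB     -> -18 -2
LT      -> 1
LOAD 0  -> 1 -18
OVER    -> 1 -18 1
ROT     -> -18 1 1
SWAP    -> -18 1 1

[-18, 1, 1]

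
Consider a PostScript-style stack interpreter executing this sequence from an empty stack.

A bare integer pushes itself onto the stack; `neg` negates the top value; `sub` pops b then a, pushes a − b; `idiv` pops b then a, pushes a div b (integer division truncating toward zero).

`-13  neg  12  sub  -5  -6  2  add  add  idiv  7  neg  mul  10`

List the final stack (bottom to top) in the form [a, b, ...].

-13   -13
neg   13
12    13 12
sub   1
-5    1 -5
-6    1 -5 -6
2     1 -5 -6 2
add   1 -5 -4
add   1 -9
idiv  0
7     0 7
neg   0 -7
mul   0
10    0 10

[0, 10]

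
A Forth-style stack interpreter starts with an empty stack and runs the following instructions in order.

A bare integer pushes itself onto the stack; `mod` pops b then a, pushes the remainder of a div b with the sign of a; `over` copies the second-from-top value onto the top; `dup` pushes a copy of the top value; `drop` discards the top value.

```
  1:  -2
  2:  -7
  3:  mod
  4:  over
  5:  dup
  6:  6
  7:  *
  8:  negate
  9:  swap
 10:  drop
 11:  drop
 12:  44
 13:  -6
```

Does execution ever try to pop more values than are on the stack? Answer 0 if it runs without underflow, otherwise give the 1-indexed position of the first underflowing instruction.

4

-2  : [-2]
-7  : [-2, -7]
mod : [-2]
over  — needs 2 operands, stack has 1 → underflow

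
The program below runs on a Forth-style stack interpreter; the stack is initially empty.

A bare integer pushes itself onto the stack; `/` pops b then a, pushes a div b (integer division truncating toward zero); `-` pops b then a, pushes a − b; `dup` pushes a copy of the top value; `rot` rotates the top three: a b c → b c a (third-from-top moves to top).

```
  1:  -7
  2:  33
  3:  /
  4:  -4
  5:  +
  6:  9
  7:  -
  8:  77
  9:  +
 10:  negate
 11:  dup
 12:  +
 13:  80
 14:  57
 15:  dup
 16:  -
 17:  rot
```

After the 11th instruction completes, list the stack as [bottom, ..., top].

-7     : -7
33     : -7 33
/      : 0
-4     : 0 -4
+      : -4
9      : -4 9
-      : -13
77     : -13 77
+      : 64
negate : -64
dup    : -64 -64

[-64, -64]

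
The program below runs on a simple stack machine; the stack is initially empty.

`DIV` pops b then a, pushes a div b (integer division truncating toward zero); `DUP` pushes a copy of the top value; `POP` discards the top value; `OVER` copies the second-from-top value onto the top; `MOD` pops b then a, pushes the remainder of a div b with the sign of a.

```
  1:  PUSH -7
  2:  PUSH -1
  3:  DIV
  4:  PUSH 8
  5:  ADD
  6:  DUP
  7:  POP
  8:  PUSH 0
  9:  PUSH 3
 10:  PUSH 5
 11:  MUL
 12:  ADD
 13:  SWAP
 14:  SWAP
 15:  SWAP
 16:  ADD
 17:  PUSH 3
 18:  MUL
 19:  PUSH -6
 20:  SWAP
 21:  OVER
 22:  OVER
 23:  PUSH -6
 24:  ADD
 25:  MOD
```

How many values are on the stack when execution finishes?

3

PUSH -7 -> [-7]
PUSH -1 -> [-7, -1]
DIV     -> [7]
PUSH 8  -> [7, 8]
ADD     -> [15]
DUP     -> [15, 15]
POP     -> [15]
PUSH 0  -> [15, 0]
PUSH 3  -> [15, 0, 3]
PUSH 5  -> [15, 0, 3, 5]
MUL     -> [15, 0, 15]
ADD     -> [15, 15]
SWAP    -> [15, 15]
SWAP    -> [15, 15]
SWAP    -> [15, 15]
ADD     -> [30]
PUSH 3  -> [30, 3]
MUL     -> [90]
PUSH -6 -> [90, -6]
SWAP    -> [-6, 90]
OVER    -> [-6, 90, -6]
OVER    -> [-6, 90, -6, 90]
PUSH -6 -> [-6, 90, -6, 90, -6]
ADD     -> [-6, 90, -6, 84]
MOD     -> [-6, 90, -6]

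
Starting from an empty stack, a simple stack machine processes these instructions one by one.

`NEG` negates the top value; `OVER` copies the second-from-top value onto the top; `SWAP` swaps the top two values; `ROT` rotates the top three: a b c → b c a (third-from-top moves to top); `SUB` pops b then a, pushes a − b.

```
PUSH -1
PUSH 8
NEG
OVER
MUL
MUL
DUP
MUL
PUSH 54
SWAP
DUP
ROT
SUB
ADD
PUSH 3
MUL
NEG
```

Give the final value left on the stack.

-222

PUSH -1  [-1]
PUSH 8   [-1, 8]
NEG      [-1, -8]
OVER     [-1, -8, -1]
MUL      [-1, 8]
MUL      [-8]
DUP      [-8, -8]
MUL      [64]
PUSH 54  [64, 54]
SWAP     [54, 64]
DUP      [54, 64, 64]
ROT      [64, 64, 54]
SUB      [64, 10]
ADD      [74]
PUSH 3   [74, 3]
MUL      [222]
NEG      [-222]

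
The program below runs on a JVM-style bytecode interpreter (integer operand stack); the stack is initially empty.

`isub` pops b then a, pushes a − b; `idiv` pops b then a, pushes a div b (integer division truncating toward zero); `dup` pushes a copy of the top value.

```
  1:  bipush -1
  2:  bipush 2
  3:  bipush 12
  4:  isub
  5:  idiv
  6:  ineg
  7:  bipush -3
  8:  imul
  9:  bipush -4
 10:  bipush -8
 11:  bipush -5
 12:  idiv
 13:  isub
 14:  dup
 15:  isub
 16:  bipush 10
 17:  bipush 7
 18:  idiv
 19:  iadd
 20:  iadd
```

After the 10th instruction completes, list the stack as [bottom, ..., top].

bipush -1 -> -1
bipush 2  -> -1 2
bipush 12 -> -1 2 12
isub      -> -1 -10
idiv      -> 0
ineg      -> 0
bipush -3 -> 0 -3
imul      -> 0
bipush -4 -> 0 -4
bipush -8 -> 0 -4 -8

[0, -4, -8]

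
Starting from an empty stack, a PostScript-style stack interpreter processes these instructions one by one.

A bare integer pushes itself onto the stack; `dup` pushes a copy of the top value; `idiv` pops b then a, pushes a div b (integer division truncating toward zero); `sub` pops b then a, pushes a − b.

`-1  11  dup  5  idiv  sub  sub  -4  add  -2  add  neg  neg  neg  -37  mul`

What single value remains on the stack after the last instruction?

-592

-1   : -1
11   : -1 11
dup  : -1 11 11
5    : -1 11 11 5
idiv : -1 11 2
sub  : -1 9
sub  : -10
-4   : -10 -4
add  : -14
-2   : -14 -2
add  : -16
neg  : 16
neg  : -16
neg  : 16
-37  : 16 -37
mul  : -592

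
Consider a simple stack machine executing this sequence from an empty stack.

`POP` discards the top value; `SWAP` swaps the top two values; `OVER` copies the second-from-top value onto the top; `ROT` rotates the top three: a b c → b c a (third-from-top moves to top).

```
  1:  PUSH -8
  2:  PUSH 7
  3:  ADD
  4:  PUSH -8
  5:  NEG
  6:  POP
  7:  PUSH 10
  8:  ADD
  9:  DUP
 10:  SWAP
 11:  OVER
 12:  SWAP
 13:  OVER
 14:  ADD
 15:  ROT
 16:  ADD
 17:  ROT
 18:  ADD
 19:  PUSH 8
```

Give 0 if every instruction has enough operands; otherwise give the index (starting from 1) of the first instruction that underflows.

PUSH -8 → [-8]
PUSH 7  → [-8, 7]
ADD     → [-1]
PUSH -8 → [-1, -8]
NEG     → [-1, 8]
POP     → [-1]
PUSH 10 → [-1, 10]
ADD     → [9]
DUP     → [9, 9]
SWAP    → [9, 9]
OVER    → [9, 9, 9]
SWAP    → [9, 9, 9]
OVER    → [9, 9, 9, 9]
ADD     → [9, 9, 18]
ROT     → [9, 18, 9]
ADD     → [9, 27]
ROT  — needs 3 operands, stack has 2 → underflow

17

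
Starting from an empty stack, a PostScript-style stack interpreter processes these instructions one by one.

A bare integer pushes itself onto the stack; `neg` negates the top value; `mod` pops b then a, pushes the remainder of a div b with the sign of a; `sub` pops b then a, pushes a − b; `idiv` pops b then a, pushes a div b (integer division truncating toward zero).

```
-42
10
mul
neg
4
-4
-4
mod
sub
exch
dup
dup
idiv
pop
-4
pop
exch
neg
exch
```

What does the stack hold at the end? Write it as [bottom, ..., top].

[-4, 420]

-42  → [-42]
10   → [-42, 10]
mul  → [-420]
neg  → [420]
4    → [420, 4]
-4   → [420, 4, -4]
-4   → [420, 4, -4, -4]
mod  → [420, 4, 0]
sub  → [420, 4]
exch → [4, 420]
dup  → [4, 420, 420]
dup  → [4, 420, 420, 420]
idiv → [4, 420, 1]
pop  → [4, 420]
-4   → [4, 420, -4]
pop  → [4, 420]
exch → [420, 4]
neg  → [420, -4]
exch → [-4, 420]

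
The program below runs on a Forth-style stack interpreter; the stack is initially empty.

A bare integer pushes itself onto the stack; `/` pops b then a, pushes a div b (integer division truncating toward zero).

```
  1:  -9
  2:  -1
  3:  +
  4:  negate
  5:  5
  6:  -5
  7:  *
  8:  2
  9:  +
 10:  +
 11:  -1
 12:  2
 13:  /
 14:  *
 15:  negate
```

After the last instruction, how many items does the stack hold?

1

-9     -> -9
-1     -> -9 -1
+      -> -10
negate -> 10
5      -> 10 5
-5     -> 10 5 -5
*      -> 10 -25
2      -> 10 -25 2
+      -> 10 -23
+      -> -13
-1     -> -13 -1
2      -> -13 -1 2
/      -> -13 0
*      -> 0
negate -> 0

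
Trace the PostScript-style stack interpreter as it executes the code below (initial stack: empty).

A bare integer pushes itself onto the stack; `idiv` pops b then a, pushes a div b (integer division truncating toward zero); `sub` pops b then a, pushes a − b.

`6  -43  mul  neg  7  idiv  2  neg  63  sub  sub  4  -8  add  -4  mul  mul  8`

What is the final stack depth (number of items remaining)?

6     6
-43   6 -43
mul   -258
neg   258
7     258 7
idiv  36
2     36 2
neg   36 -2
63    36 -2 63
sub   36 -65
sub   101
4     101 4
-8    101 4 -8
add   101 -4
-4    101 -4 -4
mul   101 16
mul   1616
8     1616 8

2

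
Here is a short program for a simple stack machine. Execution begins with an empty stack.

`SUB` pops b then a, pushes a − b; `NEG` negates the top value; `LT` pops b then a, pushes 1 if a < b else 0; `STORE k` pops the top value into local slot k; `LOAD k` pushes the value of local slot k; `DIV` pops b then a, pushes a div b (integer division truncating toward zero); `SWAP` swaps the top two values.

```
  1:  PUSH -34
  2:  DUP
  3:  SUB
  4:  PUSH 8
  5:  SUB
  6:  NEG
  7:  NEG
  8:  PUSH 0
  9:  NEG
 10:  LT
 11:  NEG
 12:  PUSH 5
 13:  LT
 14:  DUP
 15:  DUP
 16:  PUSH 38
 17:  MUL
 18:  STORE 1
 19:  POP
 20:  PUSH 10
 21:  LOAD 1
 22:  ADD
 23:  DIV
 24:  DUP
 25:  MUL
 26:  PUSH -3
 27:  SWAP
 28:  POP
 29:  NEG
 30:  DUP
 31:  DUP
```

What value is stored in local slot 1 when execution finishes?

PUSH -34 → [-34]
DUP      → [-34, -34]
SUB      → [0]
PUSH 8   → [0, 8]
SUB      → [-8]
NEG      → [8]
NEG      → [-8]
PUSH 0   → [-8, 0]
NEG      → [-8, 0]
LT       → [1]
NEG      → [-1]
PUSH 5   → [-1, 5]
LT       → [1]
DUP      → [1, 1]
DUP      → [1, 1, 1]
PUSH 38  → [1, 1, 1, 38]
MUL      → [1, 1, 38]
STORE 1  → [1, 1]
POP      → [1]
PUSH 10  → [1, 10]
LOAD 1   → [1, 10, 38]
ADD      → [1, 48]
DIV      → [0]
DUP      → [0, 0]
MUL      → [0]
PUSH -3  → [0, -3]
SWAP     → [-3, 0]
POP      → [-3]
NEG      → [3]
DUP      → [3, 3]
DUP      → [3, 3, 3]

38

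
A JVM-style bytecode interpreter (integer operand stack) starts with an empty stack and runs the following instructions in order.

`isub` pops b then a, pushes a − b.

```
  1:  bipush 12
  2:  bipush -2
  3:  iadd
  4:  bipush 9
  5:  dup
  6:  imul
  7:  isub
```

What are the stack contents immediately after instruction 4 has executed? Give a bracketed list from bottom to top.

[10, 9]

bipush 12  [12]
bipush -2  [12, -2]
iadd       [10]
bipush 9   [10, 9]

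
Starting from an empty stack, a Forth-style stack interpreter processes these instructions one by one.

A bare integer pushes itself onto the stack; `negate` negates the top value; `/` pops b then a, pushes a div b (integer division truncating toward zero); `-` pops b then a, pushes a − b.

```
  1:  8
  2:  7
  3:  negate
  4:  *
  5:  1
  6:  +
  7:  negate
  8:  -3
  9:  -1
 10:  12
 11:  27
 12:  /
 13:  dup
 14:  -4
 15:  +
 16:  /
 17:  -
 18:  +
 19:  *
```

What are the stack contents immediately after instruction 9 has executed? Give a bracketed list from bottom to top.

8      -> 8
7      -> 8 7
negate -> 8 -7
*      -> -56
1      -> -56 1
+      -> -55
negate -> 55
-3     -> 55 -3
-1     -> 55 -3 -1

[55, -3, -1]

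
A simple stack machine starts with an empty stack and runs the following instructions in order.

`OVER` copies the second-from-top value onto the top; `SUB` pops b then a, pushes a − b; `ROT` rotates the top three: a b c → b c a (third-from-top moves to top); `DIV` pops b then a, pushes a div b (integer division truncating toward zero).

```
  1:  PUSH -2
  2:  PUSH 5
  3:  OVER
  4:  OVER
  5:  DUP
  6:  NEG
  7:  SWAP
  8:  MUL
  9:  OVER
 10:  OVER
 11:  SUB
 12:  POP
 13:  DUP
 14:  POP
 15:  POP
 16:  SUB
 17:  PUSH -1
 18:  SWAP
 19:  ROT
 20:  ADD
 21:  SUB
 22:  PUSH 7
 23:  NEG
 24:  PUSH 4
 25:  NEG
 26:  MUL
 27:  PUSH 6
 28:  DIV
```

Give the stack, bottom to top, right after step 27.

PUSH -2  -2
PUSH 5   -2 5
OVER     -2 5 -2
OVER     -2 5 -2 5
DUP      -2 5 -2 5 5
NEG      -2 5 -2 5 -5
SWAP     -2 5 -2 -5 5
MUL      -2 5 -2 -25
OVER     -2 5 -2 -25 -2
OVER     -2 5 -2 -25 -2 -25
SUB      -2 5 -2 -25 23
POP      -2 5 -2 -25
DUP      -2 5 -2 -25 -25
POP      -2 5 -2 -25
POP      -2 5 -2
SUB      -2 7
PUSH -1  -2 7 -1
SWAP     -2 -1 7
ROT      -1 7 -2
ADD      -1 5
SUB      -6
PUSH 7   -6 7
NEG      -6 -7
PUSH 4   -6 -7 4
NEG      -6 -7 -4
MUL      -6 28
PUSH 6   -6 28 6

[-6, 28, 6]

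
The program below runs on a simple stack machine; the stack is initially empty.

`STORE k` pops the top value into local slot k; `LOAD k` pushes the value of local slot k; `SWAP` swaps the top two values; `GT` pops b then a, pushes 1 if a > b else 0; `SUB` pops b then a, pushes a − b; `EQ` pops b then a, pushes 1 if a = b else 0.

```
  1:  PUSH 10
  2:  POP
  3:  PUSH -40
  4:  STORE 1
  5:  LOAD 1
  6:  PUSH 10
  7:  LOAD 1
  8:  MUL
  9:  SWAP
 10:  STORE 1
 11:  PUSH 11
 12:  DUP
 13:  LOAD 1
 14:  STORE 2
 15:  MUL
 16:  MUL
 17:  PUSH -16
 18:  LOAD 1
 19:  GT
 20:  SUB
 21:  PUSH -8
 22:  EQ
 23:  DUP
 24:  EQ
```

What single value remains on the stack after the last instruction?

PUSH 10  -> [10]
POP      -> []
PUSH -40 -> [-40]
STORE 1  -> []
LOAD 1   -> [-40]
PUSH 10  -> [-40, 10]
LOAD 1   -> [-40, 10, -40]
MUL      -> [-40, -400]
SWAP     -> [-400, -40]
STORE 1  -> [-400]
PUSH 11  -> [-400, 11]
DUP      -> [-400, 11, 11]
LOAD 1   -> [-400, 11, 11, -40]
STORE 2  -> [-400, 11, 11]
MUL      -> [-400, 121]
MUL      -> [-48400]
PUSH -16 -> [-48400, -16]
LOAD 1   -> [-48400, -16, -40]
GT       -> [-48400, 1]
SUB      -> [-48401]
PUSH -8  -> [-48401, -8]
EQ       -> [0]
DUP      -> [0, 0]
EQ       -> [1]

1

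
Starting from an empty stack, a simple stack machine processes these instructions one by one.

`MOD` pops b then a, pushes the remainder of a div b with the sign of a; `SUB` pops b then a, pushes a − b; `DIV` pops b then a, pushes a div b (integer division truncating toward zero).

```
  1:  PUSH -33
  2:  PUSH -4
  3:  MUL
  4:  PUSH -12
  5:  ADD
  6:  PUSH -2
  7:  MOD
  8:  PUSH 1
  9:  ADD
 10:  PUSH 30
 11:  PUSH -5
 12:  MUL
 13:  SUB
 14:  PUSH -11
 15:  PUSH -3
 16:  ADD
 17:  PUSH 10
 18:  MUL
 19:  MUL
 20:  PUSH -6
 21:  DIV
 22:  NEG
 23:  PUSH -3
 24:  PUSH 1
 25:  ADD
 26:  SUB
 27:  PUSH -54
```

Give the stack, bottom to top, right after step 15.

[151, -11, -3]

PUSH -33  -33
PUSH -4   -33 -4
MUL       132
PUSH -12  132 -12
ADD       120
PUSH -2   120 -2
MOD       0
PUSH 1    0 1
ADD       1
PUSH 30   1 30
PUSH -5   1 30 -5
MUL       1 -150
SUB       151
PUSH -11  151 -11
PUSH -3   151 -11 -3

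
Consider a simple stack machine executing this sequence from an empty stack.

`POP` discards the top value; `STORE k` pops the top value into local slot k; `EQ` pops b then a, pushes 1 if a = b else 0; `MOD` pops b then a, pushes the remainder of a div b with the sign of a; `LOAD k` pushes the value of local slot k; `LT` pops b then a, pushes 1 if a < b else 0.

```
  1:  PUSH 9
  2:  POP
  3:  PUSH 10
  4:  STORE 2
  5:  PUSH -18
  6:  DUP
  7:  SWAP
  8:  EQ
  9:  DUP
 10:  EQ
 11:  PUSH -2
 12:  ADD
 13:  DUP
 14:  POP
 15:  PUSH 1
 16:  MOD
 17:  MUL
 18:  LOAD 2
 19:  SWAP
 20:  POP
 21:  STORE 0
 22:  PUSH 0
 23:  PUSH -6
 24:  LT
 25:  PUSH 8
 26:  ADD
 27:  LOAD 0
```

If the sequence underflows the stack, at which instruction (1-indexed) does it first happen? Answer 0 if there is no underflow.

17

PUSH 9   → [9]
POP      → []
PUSH 10  → [10]
STORE 2  → []
PUSH -18 → [-18]
DUP      → [-18, -18]
SWAP     → [-18, -18]
EQ       → [1]
DUP      → [1, 1]
EQ       → [1]
PUSH -2  → [1, -2]
ADD      → [-1]
DUP      → [-1, -1]
POP      → [-1]
PUSH 1   → [-1, 1]
MOD      → [0]
MUL  — needs 2 operands, stack has 1 → underflow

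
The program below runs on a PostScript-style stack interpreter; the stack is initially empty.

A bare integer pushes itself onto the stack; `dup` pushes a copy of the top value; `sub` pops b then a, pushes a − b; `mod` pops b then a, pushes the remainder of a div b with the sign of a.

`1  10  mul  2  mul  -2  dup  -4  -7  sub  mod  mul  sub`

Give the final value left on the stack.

1    [1]
10   [1, 10]
mul  [10]
2    [10, 2]
mul  [20]
-2   [20, -2]
dup  [20, -2, -2]
-4   [20, -2, -2, -4]
-7   [20, -2, -2, -4, -7]
sub  [20, -2, -2, 3]
mod  [20, -2, -2]
mul  [20, 4]
sub  [16]

16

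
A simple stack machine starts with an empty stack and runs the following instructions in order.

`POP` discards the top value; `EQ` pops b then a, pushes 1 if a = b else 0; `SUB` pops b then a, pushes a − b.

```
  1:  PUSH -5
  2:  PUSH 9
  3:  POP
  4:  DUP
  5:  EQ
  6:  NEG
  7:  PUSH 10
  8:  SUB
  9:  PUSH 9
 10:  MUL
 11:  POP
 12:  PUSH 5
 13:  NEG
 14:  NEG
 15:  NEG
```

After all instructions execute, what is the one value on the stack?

-5

PUSH -5  -5
PUSH 9   -5 9
POP      -5
DUP      -5 -5
EQ       1
NEG      -1
PUSH 10  -1 10
SUB      -11
PUSH 9   -11 9
MUL      -99
POP      (empty)
PUSH 5   5
NEG      -5
NEG      5
NEG      -5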